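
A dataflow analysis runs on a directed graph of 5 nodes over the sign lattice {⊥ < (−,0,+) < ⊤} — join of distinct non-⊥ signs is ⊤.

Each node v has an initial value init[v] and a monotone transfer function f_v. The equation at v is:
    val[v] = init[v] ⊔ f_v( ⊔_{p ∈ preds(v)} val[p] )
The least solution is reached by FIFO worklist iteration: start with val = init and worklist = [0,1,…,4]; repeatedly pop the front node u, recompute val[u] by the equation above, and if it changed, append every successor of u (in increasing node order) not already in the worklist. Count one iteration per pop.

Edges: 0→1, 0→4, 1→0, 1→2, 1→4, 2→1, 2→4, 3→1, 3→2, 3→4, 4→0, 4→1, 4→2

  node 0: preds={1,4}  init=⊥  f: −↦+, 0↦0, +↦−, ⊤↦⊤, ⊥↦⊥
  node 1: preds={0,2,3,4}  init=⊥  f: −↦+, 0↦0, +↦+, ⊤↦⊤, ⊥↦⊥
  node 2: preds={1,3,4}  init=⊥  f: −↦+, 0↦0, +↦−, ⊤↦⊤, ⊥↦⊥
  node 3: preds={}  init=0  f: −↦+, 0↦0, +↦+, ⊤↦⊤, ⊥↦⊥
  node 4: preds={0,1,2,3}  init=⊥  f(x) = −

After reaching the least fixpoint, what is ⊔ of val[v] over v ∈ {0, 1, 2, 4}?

⊤

Iteration log — 11 steps:
  step 1. node 0  ⊔preds=⊥  new=⊥  stable
  step 2. node 1  ⊔preds=0  new=0  old=⊥  +wl: 0
  step 3. node 2  ⊔preds=0  new=0  old=⊥  +wl: 1
  step 4. node 3  ⊔preds=⊥  new=0  stable
  step 5. node 4  ⊔preds=0  new=−  old=⊥  +wl: 2
  step 6. node 0  ⊔preds=⊤  new=⊤  old=⊥  +wl: 4
  step 7. node 1  ⊔preds=⊤  new=⊤  old=0  +wl: 0
  step 8. node 2  ⊔preds=⊤  new=⊤  old=0  +wl: 1
  step 9. node 4  ⊔preds=⊤  new=−  stable
  step 10. node 0  ⊔preds=⊤  new=⊤  stable
  step 11. node 1  ⊔preds=⊤  new=⊤  stable

Least fixpoint reached:
  node 0: ⊤
  node 1: ⊤
  node 2: ⊤
  node 3: 0
  node 4: −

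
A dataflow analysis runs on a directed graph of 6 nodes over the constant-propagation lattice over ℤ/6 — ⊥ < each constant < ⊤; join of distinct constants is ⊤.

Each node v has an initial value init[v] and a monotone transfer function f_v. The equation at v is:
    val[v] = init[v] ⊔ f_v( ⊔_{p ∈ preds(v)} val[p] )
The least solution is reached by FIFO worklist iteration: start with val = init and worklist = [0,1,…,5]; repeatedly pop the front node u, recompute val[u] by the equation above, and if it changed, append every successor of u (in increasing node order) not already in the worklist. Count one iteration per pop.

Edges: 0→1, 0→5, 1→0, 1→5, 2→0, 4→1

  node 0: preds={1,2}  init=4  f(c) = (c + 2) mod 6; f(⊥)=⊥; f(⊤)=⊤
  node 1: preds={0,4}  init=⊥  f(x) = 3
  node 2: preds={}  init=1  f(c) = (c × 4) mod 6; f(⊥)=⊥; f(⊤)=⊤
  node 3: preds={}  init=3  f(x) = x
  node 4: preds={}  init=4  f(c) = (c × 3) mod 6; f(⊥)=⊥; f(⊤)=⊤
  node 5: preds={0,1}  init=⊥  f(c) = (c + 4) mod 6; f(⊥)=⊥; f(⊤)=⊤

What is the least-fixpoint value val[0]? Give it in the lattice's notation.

Worklist (7 pops):
  #1 pop 0: in=1 → ⊤ (was 4); enqueue []
  #2 pop 1: in=⊤ → 3 (was ⊥); enqueue [0]
  #3 pop 2: in=⊥ → 1 (no change)
  #4 pop 3: in=⊥ → 3 (no change)
  #5 pop 4: in=⊥ → 4 (no change)
  #6 pop 5: in=⊤ → ⊤ (was ⊥); enqueue []
  #7 pop 0: in=⊤ → ⊤ (no change)

Fixpoint:
  val[0] = ⊤
  val[1] = 3
  val[2] = 1
  val[3] = 3
  val[4] = 4
  val[5] = ⊤

⊤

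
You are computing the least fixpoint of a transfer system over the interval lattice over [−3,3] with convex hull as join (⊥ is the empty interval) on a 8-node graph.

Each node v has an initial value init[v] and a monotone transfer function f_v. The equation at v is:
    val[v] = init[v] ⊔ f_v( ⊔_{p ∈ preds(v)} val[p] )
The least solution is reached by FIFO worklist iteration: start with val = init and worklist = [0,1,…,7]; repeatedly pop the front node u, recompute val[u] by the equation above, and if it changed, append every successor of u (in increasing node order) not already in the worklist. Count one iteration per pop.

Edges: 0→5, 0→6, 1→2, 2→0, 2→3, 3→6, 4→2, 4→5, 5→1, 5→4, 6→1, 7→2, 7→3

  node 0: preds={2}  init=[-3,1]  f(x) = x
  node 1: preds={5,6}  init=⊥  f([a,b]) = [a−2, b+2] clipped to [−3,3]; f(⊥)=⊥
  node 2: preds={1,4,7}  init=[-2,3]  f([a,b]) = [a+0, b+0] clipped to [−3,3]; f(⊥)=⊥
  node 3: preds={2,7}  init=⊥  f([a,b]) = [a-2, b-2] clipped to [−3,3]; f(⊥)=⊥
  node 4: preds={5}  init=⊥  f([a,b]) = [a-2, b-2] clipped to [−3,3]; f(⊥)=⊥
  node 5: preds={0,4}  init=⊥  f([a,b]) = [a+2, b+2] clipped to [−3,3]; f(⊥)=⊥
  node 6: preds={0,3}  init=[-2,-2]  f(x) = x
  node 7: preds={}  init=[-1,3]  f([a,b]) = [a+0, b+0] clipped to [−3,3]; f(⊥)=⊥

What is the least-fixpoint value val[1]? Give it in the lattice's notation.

Worklist (13 pops):
  #1 pop 0: in=[-2,3] → [-3,3] (was [-3,1]); enqueue []
  #2 pop 1: in=[-2,-2] → [-3,0] (was ⊥); enqueue []
  #3 pop 2: in=[-3,3] → [-3,3] (was [-2,3]); enqueue [0]
  #4 pop 3: in=[-3,3] → [-3,1] (was ⊥); enqueue []
  #5 pop 4: in=⊥ → ⊥ (no change)
  #6 pop 5: in=[-3,3] → [-1,3] (was ⊥); enqueue [1,4]
  #7 pop 6: in=[-3,3] → [-3,3] (was [-2,-2]); enqueue []
  #8 pop 7: in=⊥ → [-1,3] (no change)
  #9 pop 0: in=[-3,3] → [-3,3] (no change)
  #10 pop 1: in=[-3,3] → [-3,3] (was [-3,0]); enqueue [2]
  #11 pop 4: in=[-1,3] → [-3,1] (was ⊥); enqueue [5]
  #12 pop 2: in=[-3,3] → [-3,3] (no change)
  #13 pop 5: in=[-3,3] → [-1,3] (no change)

Fixpoint:
  val[0] = [-3,3]
  val[1] = [-3,3]
  val[2] = [-3,3]
  val[3] = [-3,1]
  val[4] = [-3,1]
  val[5] = [-1,3]
  val[6] = [-3,3]
  val[7] = [-1,3]

[-3,3]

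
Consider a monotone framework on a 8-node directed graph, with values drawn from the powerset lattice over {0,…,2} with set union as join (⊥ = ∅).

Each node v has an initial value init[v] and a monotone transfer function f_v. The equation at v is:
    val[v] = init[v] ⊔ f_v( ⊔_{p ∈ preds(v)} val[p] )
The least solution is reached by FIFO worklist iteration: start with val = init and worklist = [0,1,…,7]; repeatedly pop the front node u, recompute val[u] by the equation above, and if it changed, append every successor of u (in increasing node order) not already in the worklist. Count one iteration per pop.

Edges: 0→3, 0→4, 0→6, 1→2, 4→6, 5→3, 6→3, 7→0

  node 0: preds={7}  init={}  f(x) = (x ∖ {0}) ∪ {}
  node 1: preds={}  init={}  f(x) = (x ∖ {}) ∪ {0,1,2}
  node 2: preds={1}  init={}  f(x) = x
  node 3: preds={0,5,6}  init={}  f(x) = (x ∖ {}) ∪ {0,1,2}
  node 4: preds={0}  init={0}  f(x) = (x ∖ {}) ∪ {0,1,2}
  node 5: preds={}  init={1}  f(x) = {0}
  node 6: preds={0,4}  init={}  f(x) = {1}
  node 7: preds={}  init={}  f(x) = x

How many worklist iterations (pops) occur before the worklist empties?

9

Trace (9 dequeues):
  [1] u=0 | in {} | out {} | ==
  [2] u=1 | in {} | out {0,1,2} | prev {} | push {}
  [3] u=2 | in {0,1,2} | out {0,1,2} | prev {} | push {}
  [4] u=3 | in {1} | out {0,1,2} | prev {} | push {}
  [5] u=4 | in {} | out {0,1,2} | prev {0} | push {}
  [6] u=5 | in {} | out {0,1} | prev {1} | push {3}
  [7] u=6 | in {0,1,2} | out {1} | prev {} | push {}
  [8] u=7 | in {} | out {} | ==
  [9] u=3 | in {0,1} | out {0,1,2} | ==

Converged values:
  [0] {}
  [1] {0,1,2}
  [2] {0,1,2}
  [3] {0,1,2}
  [4] {0,1,2}
  [5] {0,1}
  [6] {1}
  [7] {}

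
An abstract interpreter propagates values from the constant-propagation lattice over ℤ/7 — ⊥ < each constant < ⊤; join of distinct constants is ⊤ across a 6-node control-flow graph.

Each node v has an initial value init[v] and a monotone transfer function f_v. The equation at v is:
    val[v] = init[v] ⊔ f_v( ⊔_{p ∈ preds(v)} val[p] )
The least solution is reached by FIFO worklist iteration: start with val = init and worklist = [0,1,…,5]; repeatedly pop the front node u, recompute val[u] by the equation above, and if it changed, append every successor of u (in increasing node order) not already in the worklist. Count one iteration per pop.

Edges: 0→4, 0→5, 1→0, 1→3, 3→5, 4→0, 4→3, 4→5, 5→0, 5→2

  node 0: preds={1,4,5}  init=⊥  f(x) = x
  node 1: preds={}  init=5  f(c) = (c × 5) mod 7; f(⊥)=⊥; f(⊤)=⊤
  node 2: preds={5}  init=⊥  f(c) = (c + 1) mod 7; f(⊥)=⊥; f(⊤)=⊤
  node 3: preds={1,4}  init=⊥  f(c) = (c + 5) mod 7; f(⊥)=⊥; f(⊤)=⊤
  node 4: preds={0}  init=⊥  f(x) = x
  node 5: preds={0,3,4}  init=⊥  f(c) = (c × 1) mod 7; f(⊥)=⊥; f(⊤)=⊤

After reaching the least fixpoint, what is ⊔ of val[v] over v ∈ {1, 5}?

Iteration log — 14 steps:
  step 1. node 0  ⊔preds=5  new=5  old=⊥  +wl: 
  step 2. node 1  ⊔preds=⊥  new=5  stable
  step 3. node 2  ⊔preds=⊥  new=⊥  stable
  step 4. node 3  ⊔preds=5  new=3  old=⊥  +wl: 
  step 5. node 4  ⊔preds=5  new=5  old=⊥  +wl: 0,3
  step 6. node 5  ⊔preds=⊤  new=⊤  old=⊥  +wl: 2
  step 7. node 0  ⊔preds=⊤  new=⊤  old=5  +wl: 4,5
  step 8. node 3  ⊔preds=5  new=3  stable
  step 9. node 2  ⊔preds=⊤  new=⊤  old=⊥  +wl: 
  step 10. node 4  ⊔preds=⊤  new=⊤  old=5  +wl: 0,3
  step 11. node 5  ⊔preds=⊤  new=⊤  stable
  step 12. node 0  ⊔preds=⊤  new=⊤  stable
  step 13. node 3  ⊔preds=⊤  new=⊤  old=3  +wl: 5
  step 14. node 5  ⊔preds=⊤  new=⊤  stable

Least fixpoint reached:
  node 0: ⊤
  node 1: 5
  node 2: ⊤
  node 3: ⊤
  node 4: ⊤
  node 5: ⊤

⊤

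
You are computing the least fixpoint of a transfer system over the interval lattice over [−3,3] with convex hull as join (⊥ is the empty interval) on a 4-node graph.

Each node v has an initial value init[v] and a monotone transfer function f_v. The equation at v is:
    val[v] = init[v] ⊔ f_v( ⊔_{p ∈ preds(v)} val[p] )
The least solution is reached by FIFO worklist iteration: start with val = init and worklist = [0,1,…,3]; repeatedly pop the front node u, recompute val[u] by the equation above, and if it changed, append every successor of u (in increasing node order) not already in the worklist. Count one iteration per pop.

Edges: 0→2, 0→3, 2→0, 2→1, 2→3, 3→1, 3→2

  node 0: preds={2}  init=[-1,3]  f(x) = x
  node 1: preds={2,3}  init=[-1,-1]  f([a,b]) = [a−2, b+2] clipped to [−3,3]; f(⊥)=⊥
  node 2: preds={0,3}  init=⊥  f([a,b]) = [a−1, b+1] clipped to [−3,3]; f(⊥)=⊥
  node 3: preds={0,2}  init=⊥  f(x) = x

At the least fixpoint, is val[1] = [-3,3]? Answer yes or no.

Trace (12 dequeues):
  [1] u=0 | in ⊥ | out [-1,3] | ==
  [2] u=1 | in ⊥ | out [-1,-1] | ==
  [3] u=2 | in [-1,3] | out [-2,3] | prev ⊥ | push {0,1}
  [4] u=3 | in [-2,3] | out [-2,3] | prev ⊥ | push {2}
  [5] u=0 | in [-2,3] | out [-2,3] | prev [-1,3] | push {3}
  [6] u=1 | in [-2,3] | out [-3,3] | prev [-1,-1] | push {}
  [7] u=2 | in [-2,3] | out [-3,3] | prev [-2,3] | push {0,1}
  [8] u=3 | in [-3,3] | out [-3,3] | prev [-2,3] | push {2}
  [9] u=0 | in [-3,3] | out [-3,3] | prev [-2,3] | push {3}
  [10] u=1 | in [-3,3] | out [-3,3] | ==
  [11] u=2 | in [-3,3] | out [-3,3] | ==
  [12] u=3 | in [-3,3] | out [-3,3] | ==

Converged values:
  [0] [-3,3]
  [1] [-3,3]
  [2] [-3,3]
  [3] [-3,3]

yes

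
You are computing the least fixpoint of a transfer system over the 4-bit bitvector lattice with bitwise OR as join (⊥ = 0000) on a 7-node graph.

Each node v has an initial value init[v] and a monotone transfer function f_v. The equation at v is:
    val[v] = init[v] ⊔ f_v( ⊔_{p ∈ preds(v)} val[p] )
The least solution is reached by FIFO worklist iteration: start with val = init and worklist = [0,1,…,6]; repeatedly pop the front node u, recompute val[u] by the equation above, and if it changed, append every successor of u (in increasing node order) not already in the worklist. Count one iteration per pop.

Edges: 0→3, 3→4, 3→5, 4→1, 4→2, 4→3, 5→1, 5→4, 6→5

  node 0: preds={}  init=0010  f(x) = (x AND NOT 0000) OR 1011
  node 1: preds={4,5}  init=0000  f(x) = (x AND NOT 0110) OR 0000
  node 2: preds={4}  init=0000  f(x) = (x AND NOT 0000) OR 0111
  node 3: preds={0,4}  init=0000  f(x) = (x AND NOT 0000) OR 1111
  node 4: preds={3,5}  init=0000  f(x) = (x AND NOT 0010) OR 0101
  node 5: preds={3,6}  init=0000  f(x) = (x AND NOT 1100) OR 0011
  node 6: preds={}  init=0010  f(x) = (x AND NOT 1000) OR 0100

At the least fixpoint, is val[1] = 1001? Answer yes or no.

yes

Iteration log — 12 steps:
  step 1. node 0  ⊔preds=0000  new=1011  old=0010  +wl: 
  step 2. node 1  ⊔preds=0000  new=0000  stable
  step 3. node 2  ⊔preds=0000  new=0111  old=0000  +wl: 
  step 4. node 3  ⊔preds=1011  new=1111  old=0000  +wl: 
  step 5. node 4  ⊔preds=1111  new=1101  old=0000  +wl: 1,2,3
  step 6. node 5  ⊔preds=1111  new=0011  old=0000  +wl: 4
  step 7. node 6  ⊔preds=0000  new=0110  old=0010  +wl: 5
  step 8. node 1  ⊔preds=1111  new=1001  old=0000  +wl: 
  step 9. node 2  ⊔preds=1101  new=1111  old=0111  +wl: 
  step 10. node 3  ⊔preds=1111  new=1111  stable
  step 11. node 4  ⊔preds=1111  new=1101  stable
  step 12. node 5  ⊔preds=1111  new=0011  stable

Least fixpoint reached:
  node 0: 1011
  node 1: 1001
  node 2: 1111
  node 3: 1111
  node 4: 1101
  node 5: 0011
  node 6: 0110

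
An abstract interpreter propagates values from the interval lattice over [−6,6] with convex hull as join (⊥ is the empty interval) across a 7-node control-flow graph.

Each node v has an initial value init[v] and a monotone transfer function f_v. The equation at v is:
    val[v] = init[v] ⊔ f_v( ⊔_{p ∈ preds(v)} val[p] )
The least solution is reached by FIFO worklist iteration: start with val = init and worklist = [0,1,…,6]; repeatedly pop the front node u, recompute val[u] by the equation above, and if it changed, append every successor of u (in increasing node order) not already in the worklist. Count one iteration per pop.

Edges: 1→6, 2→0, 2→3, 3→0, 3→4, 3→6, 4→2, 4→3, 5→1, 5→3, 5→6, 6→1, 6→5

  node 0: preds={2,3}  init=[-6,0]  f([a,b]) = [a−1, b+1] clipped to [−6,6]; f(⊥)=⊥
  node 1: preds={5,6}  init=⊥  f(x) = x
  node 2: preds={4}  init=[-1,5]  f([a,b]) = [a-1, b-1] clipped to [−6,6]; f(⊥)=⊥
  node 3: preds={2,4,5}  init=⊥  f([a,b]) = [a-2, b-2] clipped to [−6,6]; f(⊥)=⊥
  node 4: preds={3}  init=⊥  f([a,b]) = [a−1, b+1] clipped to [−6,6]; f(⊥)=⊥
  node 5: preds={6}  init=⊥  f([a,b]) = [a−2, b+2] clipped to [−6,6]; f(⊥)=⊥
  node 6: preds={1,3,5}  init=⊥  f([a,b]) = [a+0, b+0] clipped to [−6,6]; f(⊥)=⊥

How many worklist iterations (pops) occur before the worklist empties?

29

Trace (29 dequeues):
  [1] u=0 | in [-1,5] | out [-6,6] | prev [-6,0] | push {}
  [2] u=1 | in ⊥ | out ⊥ | ==
  [3] u=2 | in ⊥ | out [-1,5] | ==
  [4] u=3 | in [-1,5] | out [-3,3] | prev ⊥ | push {0}
  [5] u=4 | in [-3,3] | out [-4,4] | prev ⊥ | push {2,3}
  [6] u=5 | in ⊥ | out ⊥ | ==
  [7] u=6 | in [-3,3] | out [-3,3] | prev ⊥ | push {1,5}
  [8] u=0 | in [-3,5] | out [-6,6] | ==
  [9] u=2 | in [-4,4] | out [-5,5] | prev [-1,5] | push {0}
  [10] u=3 | in [-5,5] | out [-6,3] | prev [-3,3] | push {4,6}
  [11] u=1 | in [-3,3] | out [-3,3] | prev ⊥ | push {}
  [12] u=5 | in [-3,3] | out [-5,5] | prev ⊥ | push {1,3}
  [13] u=0 | in [-6,5] | out [-6,6] | ==
  [14] u=4 | in [-6,3] | out [-6,4] | prev [-4,4] | push {2}
  [15] u=6 | in [-6,5] | out [-6,5] | prev [-3,3] | push {5}
  [16] u=1 | in [-6,5] | out [-6,5] | prev [-3,3] | push {6}
  [17] u=3 | in [-6,5] | out [-6,3] | ==
  [18] u=2 | in [-6,4] | out [-6,5] | prev [-5,5] | push {0,3}
  [19] u=5 | in [-6,5] | out [-6,6] | prev [-5,5] | push {1}
  [20] u=6 | in [-6,6] | out [-6,6] | prev [-6,5] | push {5}
  [21] u=0 | in [-6,5] | out [-6,6] | ==
  [22] u=3 | in [-6,6] | out [-6,4] | prev [-6,3] | push {0,4,6}
  [23] u=1 | in [-6,6] | out [-6,6] | prev [-6,5] | push {}
  [24] u=5 | in [-6,6] | out [-6,6] | ==
  [25] u=0 | in [-6,5] | out [-6,6] | ==
  [26] u=4 | in [-6,4] | out [-6,5] | prev [-6,4] | push {2,3}
  [27] u=6 | in [-6,6] | out [-6,6] | ==
  [28] u=2 | in [-6,5] | out [-6,5] | ==
  [29] u=3 | in [-6,6] | out [-6,4] | ==

Converged values:
  [0] [-6,6]
  [1] [-6,6]
  [2] [-6,5]
  [3] [-6,4]
  [4] [-6,5]
  [5] [-6,6]
  [6] [-6,6]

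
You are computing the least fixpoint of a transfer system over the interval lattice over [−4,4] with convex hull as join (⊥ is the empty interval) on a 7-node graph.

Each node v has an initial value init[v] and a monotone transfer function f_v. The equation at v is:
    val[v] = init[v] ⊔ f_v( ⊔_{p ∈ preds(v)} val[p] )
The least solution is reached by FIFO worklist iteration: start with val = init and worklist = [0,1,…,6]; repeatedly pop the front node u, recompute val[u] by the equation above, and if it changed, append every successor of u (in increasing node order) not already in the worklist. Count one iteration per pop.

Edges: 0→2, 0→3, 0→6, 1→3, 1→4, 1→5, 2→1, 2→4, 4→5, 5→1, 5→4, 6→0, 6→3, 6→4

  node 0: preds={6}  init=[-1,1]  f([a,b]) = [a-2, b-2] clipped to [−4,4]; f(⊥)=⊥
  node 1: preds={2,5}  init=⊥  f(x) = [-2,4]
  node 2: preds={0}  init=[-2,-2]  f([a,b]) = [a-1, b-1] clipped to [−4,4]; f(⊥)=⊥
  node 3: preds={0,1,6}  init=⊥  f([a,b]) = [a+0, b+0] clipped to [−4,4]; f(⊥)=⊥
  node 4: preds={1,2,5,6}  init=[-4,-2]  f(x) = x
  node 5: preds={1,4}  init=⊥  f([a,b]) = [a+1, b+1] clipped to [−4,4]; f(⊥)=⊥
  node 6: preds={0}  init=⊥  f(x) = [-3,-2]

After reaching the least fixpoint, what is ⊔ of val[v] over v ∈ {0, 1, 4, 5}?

[-4,4]

Worklist (15 pops):
  #1 pop 0: in=⊥ → [-1,1] (no change)
  #2 pop 1: in=[-2,-2] → [-2,4] (was ⊥); enqueue []
  #3 pop 2: in=[-1,1] → [-2,0] (was [-2,-2]); enqueue [1]
  #4 pop 3: in=[-2,4] → [-2,4] (was ⊥); enqueue []
  #5 pop 4: in=[-2,4] → [-4,4] (was [-4,-2]); enqueue []
  #6 pop 5: in=[-4,4] → [-3,4] (was ⊥); enqueue [4]
  #7 pop 6: in=[-1,1] → [-3,-2] (was ⊥); enqueue [0,3]
  #8 pop 1: in=[-3,4] → [-2,4] (no change)
  #9 pop 4: in=[-3,4] → [-4,4] (no change)
  #10 pop 0: in=[-3,-2] → [-4,1] (was [-1,1]); enqueue [2,6]
  #11 pop 3: in=[-4,4] → [-4,4] (was [-2,4]); enqueue []
  #12 pop 2: in=[-4,1] → [-4,0] (was [-2,0]); enqueue [1,4]
  #13 pop 6: in=[-4,1] → [-3,-2] (no change)
  #14 pop 1: in=[-4,4] → [-2,4] (no change)
  #15 pop 4: in=[-4,4] → [-4,4] (no change)

Fixpoint:
  val[0] = [-4,1]
  val[1] = [-2,4]
  val[2] = [-4,0]
  val[3] = [-4,4]
  val[4] = [-4,4]
  val[5] = [-3,4]
  val[6] = [-3,-2]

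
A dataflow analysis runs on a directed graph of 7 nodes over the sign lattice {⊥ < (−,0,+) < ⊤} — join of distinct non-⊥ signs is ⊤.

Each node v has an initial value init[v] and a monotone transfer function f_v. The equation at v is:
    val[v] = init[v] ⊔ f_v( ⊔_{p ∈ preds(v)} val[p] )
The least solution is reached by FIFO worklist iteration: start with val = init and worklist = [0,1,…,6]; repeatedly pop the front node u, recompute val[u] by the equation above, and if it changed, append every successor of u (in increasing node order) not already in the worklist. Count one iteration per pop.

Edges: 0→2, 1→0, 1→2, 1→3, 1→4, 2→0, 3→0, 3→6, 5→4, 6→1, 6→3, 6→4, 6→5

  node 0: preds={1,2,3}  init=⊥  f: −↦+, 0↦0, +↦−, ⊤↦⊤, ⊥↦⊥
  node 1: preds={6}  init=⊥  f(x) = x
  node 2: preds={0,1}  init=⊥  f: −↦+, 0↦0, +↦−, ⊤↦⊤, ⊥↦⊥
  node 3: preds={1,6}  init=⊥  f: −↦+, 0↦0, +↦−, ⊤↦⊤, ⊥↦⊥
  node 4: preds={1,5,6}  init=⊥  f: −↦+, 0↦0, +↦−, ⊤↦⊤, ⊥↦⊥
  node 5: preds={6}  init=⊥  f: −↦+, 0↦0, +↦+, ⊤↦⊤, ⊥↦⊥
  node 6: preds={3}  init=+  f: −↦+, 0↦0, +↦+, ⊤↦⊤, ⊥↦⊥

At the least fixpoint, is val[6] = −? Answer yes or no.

no

Worklist (11 pops):
  #1 pop 0: in=⊥ → ⊥ (no change)
  #2 pop 1: in=+ → + (was ⊥); enqueue [0]
  #3 pop 2: in=+ → − (was ⊥); enqueue []
  #4 pop 3: in=+ → − (was ⊥); enqueue []
  #5 pop 4: in=+ → − (was ⊥); enqueue []
  #6 pop 5: in=+ → + (was ⊥); enqueue [4]
  #7 pop 6: in=− → + (no change)
  #8 pop 0: in=⊤ → ⊤ (was ⊥); enqueue [2]
  #9 pop 4: in=+ → − (no change)
  #10 pop 2: in=⊤ → ⊤ (was −); enqueue [0]
  #11 pop 0: in=⊤ → ⊤ (no change)

Fixpoint:
  val[0] = ⊤
  val[1] = +
  val[2] = ⊤
  val[3] = −
  val[4] = −
  val[5] = +
  val[6] = +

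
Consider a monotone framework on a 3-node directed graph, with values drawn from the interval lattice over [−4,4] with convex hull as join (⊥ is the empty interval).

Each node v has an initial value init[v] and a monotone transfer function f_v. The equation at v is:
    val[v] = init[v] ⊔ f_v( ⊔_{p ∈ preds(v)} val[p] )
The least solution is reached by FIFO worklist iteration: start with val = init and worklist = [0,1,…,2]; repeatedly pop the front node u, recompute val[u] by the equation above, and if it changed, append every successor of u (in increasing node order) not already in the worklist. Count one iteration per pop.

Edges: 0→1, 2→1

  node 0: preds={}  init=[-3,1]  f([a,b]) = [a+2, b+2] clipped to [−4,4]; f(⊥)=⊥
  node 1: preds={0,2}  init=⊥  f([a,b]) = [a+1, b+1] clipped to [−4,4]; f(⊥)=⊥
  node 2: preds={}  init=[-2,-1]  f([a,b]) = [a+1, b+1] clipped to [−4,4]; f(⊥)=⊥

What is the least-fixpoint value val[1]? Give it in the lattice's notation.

[-2,2]

Trace (3 dequeues):
  [1] u=0 | in ⊥ | out [-3,1] | ==
  [2] u=1 | in [-3,1] | out [-2,2] | prev ⊥ | push {}
  [3] u=2 | in ⊥ | out [-2,-1] | ==

Converged values:
  [0] [-3,1]
  [1] [-2,2]
  [2] [-2,-1]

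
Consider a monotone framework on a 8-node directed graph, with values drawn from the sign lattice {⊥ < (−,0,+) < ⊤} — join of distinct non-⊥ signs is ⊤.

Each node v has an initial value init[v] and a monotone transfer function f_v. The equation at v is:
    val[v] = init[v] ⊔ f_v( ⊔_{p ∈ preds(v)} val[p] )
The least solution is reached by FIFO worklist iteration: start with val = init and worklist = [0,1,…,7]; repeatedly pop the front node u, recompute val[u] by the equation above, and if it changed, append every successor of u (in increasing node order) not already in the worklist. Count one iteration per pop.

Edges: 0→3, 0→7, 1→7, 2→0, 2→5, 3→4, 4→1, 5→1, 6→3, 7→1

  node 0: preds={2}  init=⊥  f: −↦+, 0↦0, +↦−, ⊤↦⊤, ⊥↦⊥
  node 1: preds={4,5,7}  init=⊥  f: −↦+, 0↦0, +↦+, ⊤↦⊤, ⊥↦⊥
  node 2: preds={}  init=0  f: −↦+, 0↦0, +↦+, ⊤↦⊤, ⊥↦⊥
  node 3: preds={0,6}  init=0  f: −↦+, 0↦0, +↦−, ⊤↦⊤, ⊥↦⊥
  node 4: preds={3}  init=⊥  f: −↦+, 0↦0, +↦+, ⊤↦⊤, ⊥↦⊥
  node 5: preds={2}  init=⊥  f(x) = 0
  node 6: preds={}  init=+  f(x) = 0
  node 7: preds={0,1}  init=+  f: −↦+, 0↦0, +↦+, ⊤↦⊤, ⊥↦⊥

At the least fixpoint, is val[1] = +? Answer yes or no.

no

Trace (11 dequeues):
  [1] u=0 | in 0 | out 0 | prev ⊥ | push {}
  [2] u=1 | in + | out + | prev ⊥ | push {}
  [3] u=2 | in ⊥ | out 0 | ==
  [4] u=3 | in ⊤ | out ⊤ | prev 0 | push {}
  [5] u=4 | in ⊤ | out ⊤ | prev ⊥ | push {1}
  [6] u=5 | in 0 | out 0 | prev ⊥ | push {}
  [7] u=6 | in ⊥ | out ⊤ | prev + | push {3}
  [8] u=7 | in ⊤ | out ⊤ | prev + | push {}
  [9] u=1 | in ⊤ | out ⊤ | prev + | push {7}
  [10] u=3 | in ⊤ | out ⊤ | ==
  [11] u=7 | in ⊤ | out ⊤ | ==

Converged values:
  [0] 0
  [1] ⊤
  [2] 0
  [3] ⊤
  [4] ⊤
  [5] 0
  [6] ⊤
  [7] ⊤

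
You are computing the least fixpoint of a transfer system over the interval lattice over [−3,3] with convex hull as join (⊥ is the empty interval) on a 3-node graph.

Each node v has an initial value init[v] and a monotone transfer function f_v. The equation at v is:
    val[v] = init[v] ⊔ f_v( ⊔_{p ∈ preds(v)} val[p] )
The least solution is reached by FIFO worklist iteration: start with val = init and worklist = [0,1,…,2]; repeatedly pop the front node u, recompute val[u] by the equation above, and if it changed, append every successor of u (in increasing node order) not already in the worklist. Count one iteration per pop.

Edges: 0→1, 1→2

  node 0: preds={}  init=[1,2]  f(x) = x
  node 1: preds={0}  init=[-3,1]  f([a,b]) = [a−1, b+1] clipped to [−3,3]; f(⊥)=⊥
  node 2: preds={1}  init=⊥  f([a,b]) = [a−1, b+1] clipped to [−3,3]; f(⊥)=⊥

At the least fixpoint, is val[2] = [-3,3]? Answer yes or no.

yes

Iteration log — 3 steps:
  step 1. node 0  ⊔preds=⊥  new=[1,2]  stable
  step 2. node 1  ⊔preds=[1,2]  new=[-3,3]  old=[-3,1]  +wl: 
  step 3. node 2  ⊔preds=[-3,3]  new=[-3,3]  old=⊥  +wl: 

Least fixpoint reached:
  node 0: [1,2]
  node 1: [-3,3]
  node 2: [-3,3]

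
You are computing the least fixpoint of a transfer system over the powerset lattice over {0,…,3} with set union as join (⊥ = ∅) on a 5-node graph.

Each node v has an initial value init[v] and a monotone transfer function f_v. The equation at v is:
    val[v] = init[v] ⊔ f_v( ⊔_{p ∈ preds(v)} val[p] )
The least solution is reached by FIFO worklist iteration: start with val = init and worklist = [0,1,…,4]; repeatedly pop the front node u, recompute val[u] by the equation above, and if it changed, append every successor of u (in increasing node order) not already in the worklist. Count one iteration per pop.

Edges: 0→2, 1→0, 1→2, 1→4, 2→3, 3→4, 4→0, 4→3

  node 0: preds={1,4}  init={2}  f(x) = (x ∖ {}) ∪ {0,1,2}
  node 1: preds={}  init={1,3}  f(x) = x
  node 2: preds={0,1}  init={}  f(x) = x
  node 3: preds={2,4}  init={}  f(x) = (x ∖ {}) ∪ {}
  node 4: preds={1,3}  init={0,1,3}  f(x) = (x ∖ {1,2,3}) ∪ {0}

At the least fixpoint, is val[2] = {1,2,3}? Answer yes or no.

Worklist (5 pops):
  #1 pop 0: in={0,1,3} → {0,1,2,3} (was {2}); enqueue []
  #2 pop 1: in={} → {1,3} (no change)
  #3 pop 2: in={0,1,2,3} → {0,1,2,3} (was {}); enqueue []
  #4 pop 3: in={0,1,2,3} → {0,1,2,3} (was {}); enqueue []
  #5 pop 4: in={0,1,2,3} → {0,1,3} (no change)

Fixpoint:
  val[0] = {0,1,2,3}
  val[1] = {1,3}
  val[2] = {0,1,2,3}
  val[3] = {0,1,2,3}
  val[4] = {0,1,3}

no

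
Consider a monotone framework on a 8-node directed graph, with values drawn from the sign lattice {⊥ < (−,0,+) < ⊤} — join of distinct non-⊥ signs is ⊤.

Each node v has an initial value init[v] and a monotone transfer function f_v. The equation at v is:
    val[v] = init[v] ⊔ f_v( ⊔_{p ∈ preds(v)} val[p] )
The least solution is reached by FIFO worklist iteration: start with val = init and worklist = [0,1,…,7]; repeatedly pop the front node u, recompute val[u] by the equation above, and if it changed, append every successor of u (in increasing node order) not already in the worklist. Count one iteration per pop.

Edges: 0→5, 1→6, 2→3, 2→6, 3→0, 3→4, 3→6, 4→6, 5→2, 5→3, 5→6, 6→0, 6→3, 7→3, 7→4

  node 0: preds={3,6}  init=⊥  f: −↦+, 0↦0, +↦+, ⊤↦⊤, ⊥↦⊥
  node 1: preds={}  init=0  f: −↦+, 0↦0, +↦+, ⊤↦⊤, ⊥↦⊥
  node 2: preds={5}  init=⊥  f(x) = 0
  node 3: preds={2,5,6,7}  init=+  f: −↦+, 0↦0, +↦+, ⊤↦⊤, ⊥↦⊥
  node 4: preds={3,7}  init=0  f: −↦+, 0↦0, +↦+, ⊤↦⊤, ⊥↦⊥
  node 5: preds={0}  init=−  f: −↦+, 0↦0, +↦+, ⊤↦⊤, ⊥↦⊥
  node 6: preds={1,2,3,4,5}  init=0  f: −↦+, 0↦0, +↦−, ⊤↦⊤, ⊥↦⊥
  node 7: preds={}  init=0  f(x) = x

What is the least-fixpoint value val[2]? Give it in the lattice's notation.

0

Iteration log — 11 steps:
  step 1. node 0  ⊔preds=⊤  new=⊤  old=⊥  +wl: 
  step 2. node 1  ⊔preds=⊥  new=0  stable
  step 3. node 2  ⊔preds=−  new=0  old=⊥  +wl: 
  step 4. node 3  ⊔preds=⊤  new=⊤  old=+  +wl: 0
  step 5. node 4  ⊔preds=⊤  new=⊤  old=0  +wl: 
  step 6. node 5  ⊔preds=⊤  new=⊤  old=−  +wl: 2,3
  step 7. node 6  ⊔preds=⊤  new=⊤  old=0  +wl: 
  step 8. node 7  ⊔preds=⊥  new=0  stable
  step 9. node 0  ⊔preds=⊤  new=⊤  stable
  step 10. node 2  ⊔preds=⊤  new=0  stable
  step 11. node 3  ⊔preds=⊤  new=⊤  stable

Least fixpoint reached:
  node 0: ⊤
  node 1: 0
  node 2: 0
  node 3: ⊤
  node 4: ⊤
  node 5: ⊤
  node 6: ⊤
  node 7: 0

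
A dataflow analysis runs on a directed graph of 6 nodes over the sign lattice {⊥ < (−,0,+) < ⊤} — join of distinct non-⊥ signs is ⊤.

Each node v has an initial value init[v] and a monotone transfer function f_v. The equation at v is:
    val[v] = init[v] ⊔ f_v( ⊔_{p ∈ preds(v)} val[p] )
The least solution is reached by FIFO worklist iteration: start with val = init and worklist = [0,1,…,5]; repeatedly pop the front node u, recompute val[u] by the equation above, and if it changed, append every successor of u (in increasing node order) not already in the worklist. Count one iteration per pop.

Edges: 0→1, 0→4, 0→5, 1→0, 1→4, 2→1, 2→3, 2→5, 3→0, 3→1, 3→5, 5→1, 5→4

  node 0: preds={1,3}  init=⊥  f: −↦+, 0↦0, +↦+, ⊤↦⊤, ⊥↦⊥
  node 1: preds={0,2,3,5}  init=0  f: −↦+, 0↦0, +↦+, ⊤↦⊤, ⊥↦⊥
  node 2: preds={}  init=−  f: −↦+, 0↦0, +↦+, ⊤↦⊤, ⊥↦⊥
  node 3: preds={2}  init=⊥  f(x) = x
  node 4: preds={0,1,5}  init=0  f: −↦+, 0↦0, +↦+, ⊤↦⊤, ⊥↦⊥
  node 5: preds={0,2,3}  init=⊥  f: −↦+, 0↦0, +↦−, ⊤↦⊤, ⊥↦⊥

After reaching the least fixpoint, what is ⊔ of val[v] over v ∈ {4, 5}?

⊤

Iteration log — 10 steps:
  step 1. node 0  ⊔preds=0  new=0  old=⊥  +wl: 
  step 2. node 1  ⊔preds=⊤  new=⊤  old=0  +wl: 0
  step 3. node 2  ⊔preds=⊥  new=−  stable
  step 4. node 3  ⊔preds=−  new=−  old=⊥  +wl: 1
  step 5. node 4  ⊔preds=⊤  new=⊤  old=0  +wl: 
  step 6. node 5  ⊔preds=⊤  new=⊤  old=⊥  +wl: 4
  step 7. node 0  ⊔preds=⊤  new=⊤  old=0  +wl: 5
  step 8. node 1  ⊔preds=⊤  new=⊤  stable
  step 9. node 4  ⊔preds=⊤  new=⊤  stable
  step 10. node 5  ⊔preds=⊤  new=⊤  stable

Least fixpoint reached:
  node 0: ⊤
  node 1: ⊤
  node 2: −
  node 3: −
  node 4: ⊤
  node 5: ⊤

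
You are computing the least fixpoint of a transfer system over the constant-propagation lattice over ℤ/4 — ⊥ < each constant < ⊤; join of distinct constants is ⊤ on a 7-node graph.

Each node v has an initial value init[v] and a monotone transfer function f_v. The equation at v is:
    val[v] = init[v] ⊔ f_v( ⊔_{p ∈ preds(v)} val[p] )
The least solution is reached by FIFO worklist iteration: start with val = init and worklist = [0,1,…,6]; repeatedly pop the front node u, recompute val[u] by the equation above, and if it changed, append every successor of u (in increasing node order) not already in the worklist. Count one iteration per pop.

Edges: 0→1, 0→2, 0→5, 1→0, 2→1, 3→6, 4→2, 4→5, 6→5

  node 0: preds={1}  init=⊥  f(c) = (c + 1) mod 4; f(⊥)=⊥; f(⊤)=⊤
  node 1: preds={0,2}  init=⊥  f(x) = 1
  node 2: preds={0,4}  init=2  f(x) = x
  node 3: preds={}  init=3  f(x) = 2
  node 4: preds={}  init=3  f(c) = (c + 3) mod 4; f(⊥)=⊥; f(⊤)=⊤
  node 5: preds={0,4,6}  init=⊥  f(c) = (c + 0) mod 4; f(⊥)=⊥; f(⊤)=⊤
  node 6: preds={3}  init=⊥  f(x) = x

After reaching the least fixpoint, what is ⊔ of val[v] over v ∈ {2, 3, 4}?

⊤

Worklist (11 pops):
  #1 pop 0: in=⊥ → ⊥ (no change)
  #2 pop 1: in=2 → 1 (was ⊥); enqueue [0]
  #3 pop 2: in=3 → ⊤ (was 2); enqueue [1]
  #4 pop 3: in=⊥ → ⊤ (was 3); enqueue []
  #5 pop 4: in=⊥ → 3 (no change)
  #6 pop 5: in=3 → 3 (was ⊥); enqueue []
  #7 pop 6: in=⊤ → ⊤ (was ⊥); enqueue [5]
  #8 pop 0: in=1 → 2 (was ⊥); enqueue [2]
  #9 pop 1: in=⊤ → 1 (no change)
  #10 pop 5: in=⊤ → ⊤ (was 3); enqueue []
  #11 pop 2: in=⊤ → ⊤ (no change)

Fixpoint:
  val[0] = 2
  val[1] = 1
  val[2] = ⊤
  val[3] = ⊤
  val[4] = 3
  val[5] = ⊤
  val[6] = ⊤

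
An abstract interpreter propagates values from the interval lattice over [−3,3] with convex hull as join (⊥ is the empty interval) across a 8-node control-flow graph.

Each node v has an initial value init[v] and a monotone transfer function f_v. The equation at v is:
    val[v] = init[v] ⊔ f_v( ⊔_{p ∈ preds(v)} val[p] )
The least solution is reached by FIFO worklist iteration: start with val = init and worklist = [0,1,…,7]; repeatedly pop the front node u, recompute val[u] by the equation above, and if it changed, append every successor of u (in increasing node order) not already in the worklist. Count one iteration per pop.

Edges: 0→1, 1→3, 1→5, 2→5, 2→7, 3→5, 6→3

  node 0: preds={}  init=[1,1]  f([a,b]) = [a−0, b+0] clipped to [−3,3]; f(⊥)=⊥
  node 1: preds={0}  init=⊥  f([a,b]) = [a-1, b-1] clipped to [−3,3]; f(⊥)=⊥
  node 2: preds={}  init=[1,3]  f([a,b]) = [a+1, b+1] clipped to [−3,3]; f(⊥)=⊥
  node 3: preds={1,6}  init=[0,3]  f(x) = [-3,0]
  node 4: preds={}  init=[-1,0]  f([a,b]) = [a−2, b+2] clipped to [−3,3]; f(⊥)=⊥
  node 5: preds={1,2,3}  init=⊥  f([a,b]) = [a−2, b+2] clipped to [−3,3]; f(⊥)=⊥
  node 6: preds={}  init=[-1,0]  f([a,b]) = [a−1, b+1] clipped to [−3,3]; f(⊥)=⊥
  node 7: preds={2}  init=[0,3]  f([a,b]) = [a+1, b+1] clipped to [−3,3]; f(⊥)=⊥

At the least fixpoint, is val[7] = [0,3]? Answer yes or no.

yes

Iteration log — 8 steps:
  step 1. node 0  ⊔preds=⊥  new=[1,1]  stable
  step 2. node 1  ⊔preds=[1,1]  new=[0,0]  old=⊥  +wl: 
  step 3. node 2  ⊔preds=⊥  new=[1,3]  stable
  step 4. node 3  ⊔preds=[-1,0]  new=[-3,3]  old=[0,3]  +wl: 
  step 5. node 4  ⊔preds=⊥  new=[-1,0]  stable
  step 6. node 5  ⊔preds=[-3,3]  new=[-3,3]  old=⊥  +wl: 
  step 7. node 6  ⊔preds=⊥  new=[-1,0]  stable
  step 8. node 7  ⊔preds=[1,3]  new=[0,3]  stable

Least fixpoint reached:
  node 0: [1,1]
  node 1: [0,0]
  node 2: [1,3]
  node 3: [-3,3]
  node 4: [-1,0]
  node 5: [-3,3]
  node 6: [-1,0]
  node 7: [0,3]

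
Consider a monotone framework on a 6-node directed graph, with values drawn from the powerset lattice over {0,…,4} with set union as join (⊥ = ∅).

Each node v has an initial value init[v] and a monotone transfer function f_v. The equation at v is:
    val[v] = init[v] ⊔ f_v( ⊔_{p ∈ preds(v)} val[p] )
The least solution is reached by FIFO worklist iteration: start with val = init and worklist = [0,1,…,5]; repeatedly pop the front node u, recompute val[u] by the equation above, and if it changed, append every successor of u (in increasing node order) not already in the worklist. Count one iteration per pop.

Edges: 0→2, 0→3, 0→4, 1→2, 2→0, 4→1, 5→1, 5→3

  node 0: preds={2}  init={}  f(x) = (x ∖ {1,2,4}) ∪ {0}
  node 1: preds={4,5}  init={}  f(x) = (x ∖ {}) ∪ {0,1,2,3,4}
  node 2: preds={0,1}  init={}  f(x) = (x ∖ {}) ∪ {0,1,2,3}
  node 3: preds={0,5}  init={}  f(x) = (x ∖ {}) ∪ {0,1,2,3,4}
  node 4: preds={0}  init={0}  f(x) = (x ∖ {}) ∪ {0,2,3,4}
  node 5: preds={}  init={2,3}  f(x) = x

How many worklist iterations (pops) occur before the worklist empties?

Iteration log — 11 steps:
  step 1. node 0  ⊔preds={}  new={0}  old={}  +wl: 
  step 2. node 1  ⊔preds={0,2,3}  new={0,1,2,3,4}  old={}  +wl: 
  step 3. node 2  ⊔preds={0,1,2,3,4}  new={0,1,2,3,4}  old={}  +wl: 0
  step 4. node 3  ⊔preds={0,2,3}  new={0,1,2,3,4}  old={}  +wl: 
  step 5. node 4  ⊔preds={0}  new={0,2,3,4}  old={0}  +wl: 1
  step 6. node 5  ⊔preds={}  new={2,3}  stable
  step 7. node 0  ⊔preds={0,1,2,3,4}  new={0,3}  old={0}  +wl: 2,3,4
  step 8. node 1  ⊔preds={0,2,3,4}  new={0,1,2,3,4}  stable
  step 9. node 2  ⊔preds={0,1,2,3,4}  new={0,1,2,3,4}  stable
  step 10. node 3  ⊔preds={0,2,3}  new={0,1,2,3,4}  stable
  step 11. node 4  ⊔preds={0,3}  new={0,2,3,4}  stable

Least fixpoint reached:
  node 0: {0,3}
  node 1: {0,1,2,3,4}
  node 2: {0,1,2,3,4}
  node 3: {0,1,2,3,4}
  node 4: {0,2,3,4}
  node 5: {2,3}

11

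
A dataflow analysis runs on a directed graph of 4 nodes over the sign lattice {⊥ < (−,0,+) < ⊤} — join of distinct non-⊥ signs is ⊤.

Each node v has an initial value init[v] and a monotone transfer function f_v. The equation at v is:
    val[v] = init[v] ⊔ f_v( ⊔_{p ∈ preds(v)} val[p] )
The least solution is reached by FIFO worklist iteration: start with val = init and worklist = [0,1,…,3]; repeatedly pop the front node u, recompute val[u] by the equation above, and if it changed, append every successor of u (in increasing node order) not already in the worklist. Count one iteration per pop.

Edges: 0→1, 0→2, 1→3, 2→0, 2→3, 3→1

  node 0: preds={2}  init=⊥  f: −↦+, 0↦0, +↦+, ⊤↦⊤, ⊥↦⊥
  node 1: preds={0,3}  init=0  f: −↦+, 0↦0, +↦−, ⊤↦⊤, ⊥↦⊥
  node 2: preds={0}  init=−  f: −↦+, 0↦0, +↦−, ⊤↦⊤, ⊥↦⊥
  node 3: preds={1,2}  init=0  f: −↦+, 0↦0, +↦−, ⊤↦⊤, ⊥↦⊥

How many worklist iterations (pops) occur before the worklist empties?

5

Iteration log — 5 steps:
  step 1. node 0  ⊔preds=−  new=+  old=⊥  +wl: 
  step 2. node 1  ⊔preds=⊤  new=⊤  old=0  +wl: 
  step 3. node 2  ⊔preds=+  new=−  stable
  step 4. node 3  ⊔preds=⊤  new=⊤  old=0  +wl: 1
  step 5. node 1  ⊔preds=⊤  new=⊤  stable

Least fixpoint reached:
  node 0: +
  node 1: ⊤
  node 2: −
  node 3: ⊤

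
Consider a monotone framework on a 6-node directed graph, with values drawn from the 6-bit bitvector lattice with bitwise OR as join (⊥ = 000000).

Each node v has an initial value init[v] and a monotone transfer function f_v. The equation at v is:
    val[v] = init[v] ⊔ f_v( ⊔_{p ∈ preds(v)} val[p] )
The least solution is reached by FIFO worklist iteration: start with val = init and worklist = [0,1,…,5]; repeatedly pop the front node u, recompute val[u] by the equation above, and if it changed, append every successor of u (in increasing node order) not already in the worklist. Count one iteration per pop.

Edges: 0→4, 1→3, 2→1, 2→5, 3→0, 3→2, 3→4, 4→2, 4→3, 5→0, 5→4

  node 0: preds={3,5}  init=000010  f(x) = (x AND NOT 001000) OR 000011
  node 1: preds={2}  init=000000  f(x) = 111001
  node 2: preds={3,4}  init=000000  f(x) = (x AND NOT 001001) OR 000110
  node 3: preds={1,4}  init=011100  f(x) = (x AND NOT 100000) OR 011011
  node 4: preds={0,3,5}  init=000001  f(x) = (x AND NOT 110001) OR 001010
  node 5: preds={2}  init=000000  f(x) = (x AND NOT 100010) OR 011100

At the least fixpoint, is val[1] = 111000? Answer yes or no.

no

Trace (11 dequeues):
  [1] u=0 | in 011100 | out 010111 | prev 000010 | push {}
  [2] u=1 | in 000000 | out 111001 | prev 000000 | push {}
  [3] u=2 | in 011101 | out 010110 | prev 000000 | push {1}
  [4] u=3 | in 111001 | out 011111 | prev 011100 | push {0,2}
  [5] u=4 | in 011111 | out 001111 | prev 000001 | push {3}
  [6] u=5 | in 010110 | out 011100 | prev 000000 | push {4}
  [7] u=1 | in 010110 | out 111001 | ==
  [8] u=0 | in 011111 | out 010111 | ==
  [9] u=2 | in 011111 | out 010110 | ==
  [10] u=3 | in 111111 | out 011111 | ==
  [11] u=4 | in 011111 | out 001111 | ==

Converged values:
  [0] 010111
  [1] 111001
  [2] 010110
  [3] 011111
  [4] 001111
  [5] 011100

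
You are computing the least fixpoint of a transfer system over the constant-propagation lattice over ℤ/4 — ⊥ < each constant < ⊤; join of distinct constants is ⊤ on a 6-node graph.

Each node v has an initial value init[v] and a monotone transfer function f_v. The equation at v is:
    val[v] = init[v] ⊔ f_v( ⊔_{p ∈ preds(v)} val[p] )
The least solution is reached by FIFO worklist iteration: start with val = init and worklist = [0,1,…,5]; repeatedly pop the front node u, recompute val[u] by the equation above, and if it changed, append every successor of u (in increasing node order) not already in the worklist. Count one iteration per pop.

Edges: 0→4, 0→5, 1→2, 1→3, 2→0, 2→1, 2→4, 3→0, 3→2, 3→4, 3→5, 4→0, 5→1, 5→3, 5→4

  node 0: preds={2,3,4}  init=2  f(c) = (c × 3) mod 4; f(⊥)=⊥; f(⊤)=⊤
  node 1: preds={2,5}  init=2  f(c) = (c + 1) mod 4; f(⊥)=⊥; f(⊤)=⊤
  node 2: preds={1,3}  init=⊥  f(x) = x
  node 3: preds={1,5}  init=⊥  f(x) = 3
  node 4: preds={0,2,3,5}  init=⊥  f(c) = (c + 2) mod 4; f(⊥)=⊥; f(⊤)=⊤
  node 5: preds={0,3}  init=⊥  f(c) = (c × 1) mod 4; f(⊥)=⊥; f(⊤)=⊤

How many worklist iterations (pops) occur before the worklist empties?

14

Iteration log — 14 steps:
  step 1. node 0  ⊔preds=⊥  new=2  stable
  step 2. node 1  ⊔preds=⊥  new=2  stable
  step 3. node 2  ⊔preds=2  new=2  old=⊥  +wl: 0,1
  step 4. node 3  ⊔preds=2  new=3  old=⊥  +wl: 2
  step 5. node 4  ⊔preds=⊤  new=⊤  old=⊥  +wl: 
  step 6. node 5  ⊔preds=⊤  new=⊤  old=⊥  +wl: 3,4
  step 7. node 0  ⊔preds=⊤  new=⊤  old=2  +wl: 5
  step 8. node 1  ⊔preds=⊤  new=⊤  old=2  +wl: 
  step 9. node 2  ⊔preds=⊤  new=⊤  old=2  +wl: 0,1
  step 10. node 3  ⊔preds=⊤  new=3  stable
  step 11. node 4  ⊔preds=⊤  new=⊤  stable
  step 12. node 5  ⊔preds=⊤  new=⊤  stable
  step 13. node 0  ⊔preds=⊤  new=⊤  stable
  step 14. node 1  ⊔preds=⊤  new=⊤  stable

Least fixpoint reached:
  node 0: ⊤
  node 1: ⊤
  node 2: ⊤
  node 3: 3
  node 4: ⊤
  node 5: ⊤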